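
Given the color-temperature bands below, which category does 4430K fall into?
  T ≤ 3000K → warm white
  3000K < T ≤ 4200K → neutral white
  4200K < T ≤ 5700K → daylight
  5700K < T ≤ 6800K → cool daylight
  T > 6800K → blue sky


Temperature: 4430K
4200K < 4430K ≤ 5700K → daylight
Classification: daylight


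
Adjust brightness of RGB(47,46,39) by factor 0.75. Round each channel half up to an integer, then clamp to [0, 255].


Multiply each channel by 0.75, round half up, clamp to [0, 255]
R: 47×0.75 = 35.25 → round → 35
G: 46×0.75 = 34.5 → round → 35
B: 39×0.75 = 29.25 → round → 29
= RGB(35, 35, 29)


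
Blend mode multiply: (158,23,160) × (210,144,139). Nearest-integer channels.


Multiply: C = A×B/255, rounded to nearest integer
R: 158×210/255 = 33180/255 ≈ 130.118 → 130
G: 23×144/255 = 3312/255 ≈ 12.988 → 13
B: 160×139/255 = 22240/255 ≈ 87.216 → 87
= RGB(130, 13, 87)


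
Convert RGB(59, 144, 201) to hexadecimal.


R = 59 → 3B (hex)
G = 144 → 90 (hex)
B = 201 → C9 (hex)
Hex = #3B90C9


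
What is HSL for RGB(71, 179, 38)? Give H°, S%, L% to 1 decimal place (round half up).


Normalize: R'=71/255≈0.2784, G'=179/255≈0.7020, B'=38/255≈0.1490
Max=179/255, Min=38/255, Δ=Max-Min=141/255
L = (Max+Min)/2 = (179+38)/510 = 217/510 = 0.42549… → L = 42.5%
L ≤ 0.5 → S = Δ/(Max+Min) = 141/(179+38) = 141/217 = 0.64976… → S = 65.0%
(the 1/255 factors cancel in S and H, so raw channel differences can be used)
Max is G' → H = 60 × ((B-R)/Δ + 2) = 60 × ((38-71)/141 + 2)
  -33/141 + 2 = -0.2340… + 2 = 1.7659…
  H = 60 × 1.7659… = 105.957…° → H = 106.0°
= HSL(106.0°, 65.0%, 42.5%)


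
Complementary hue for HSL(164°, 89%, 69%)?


Complement = opposite side of color wheel = hue + 180°
H' = (164 + 180) mod 360 = 344°
S and L unchanged.
= HSL(344°, 89%, 69%)


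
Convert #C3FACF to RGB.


C3 → 195 (R)
FA → 250 (G)
CF → 207 (B)
= RGB(195, 250, 207)


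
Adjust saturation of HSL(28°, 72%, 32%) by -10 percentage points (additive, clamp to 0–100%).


Original S = 72%
Adjustment = -10 percentage points
New S = 72 + (-10) = 62
Clamp to [0, 100] → 62
= HSL(28°, 62%, 32%)


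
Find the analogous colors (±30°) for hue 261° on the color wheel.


Base hue: 261°
Left analog: (261 - 30) mod 360 = 231°
Right analog: (261 + 30) mod 360 = 291°
Analogous hues = 231° and 291°


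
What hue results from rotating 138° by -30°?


New hue = (H + rotation) mod 360
New hue = (138 -30) mod 360
= 108 mod 360
= 108°


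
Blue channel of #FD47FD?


Color: #FD47FD
R = FD = 253
G = 47 = 71
B = FD = 253
Blue = 253


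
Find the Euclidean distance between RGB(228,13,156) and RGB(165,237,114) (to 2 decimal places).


d = √[(R₁-R₂)² + (G₁-G₂)² + (B₁-B₂)²]
d = √[(228-165)² + (13-237)² + (156-114)²]
d = √[3969 + 50176 + 1764]
d = √55909
d ≈ 236.45


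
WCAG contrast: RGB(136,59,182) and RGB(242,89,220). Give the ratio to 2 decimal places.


Linearize each sRGB channel c=v/255: c/12.92 if c ≤ 0.04045 else ((c+0.055)/1.055)^2.4
L = 0.2126×R_lin + 0.7152×G_lin + 0.0722×B_lin
Color 1 (136,59,182):
  R=136: 136/255≈0.5333 > 0.04045 → ((0.5333+0.055)/1.055)^2.4 ≈ 0.24620
  G=59: 59/255≈0.2314 > 0.04045 → ((0.2314+0.055)/1.055)^2.4 ≈ 0.04374
  B=182: 182/255≈0.7137 > 0.04045 → ((0.7137+0.055)/1.055)^2.4 ≈ 0.46778
  L1 = 0.2126×0.24620 + 0.7152×0.04374 + 0.0722×0.46778 ≈ 0.11740
Color 2 (242,89,220):
  R=242: 242/255≈0.9490 > 0.04045 → ((0.9490+0.055)/1.055)^2.4 ≈ 0.88792
  G=89: 89/255≈0.3490 > 0.04045 → ((0.3490+0.055)/1.055)^2.4 ≈ 0.09990
  B=220: 220/255≈0.8627 > 0.04045 → ((0.8627+0.055)/1.055)^2.4 ≈ 0.71569
  L2 = 0.2126×0.88792 + 0.7152×0.09990 + 0.0722×0.71569 ≈ 0.31189
Lighter = 0.31189, Darker = 0.11740
Ratio = (L_lighter + 0.05) / (L_darker + 0.05)
Ratio = (0.31189 + 0.05) / (0.11740 + 0.05) = 0.36189 / 0.16740 ≈ 2.1619
Ratio ≈ 2.16:1


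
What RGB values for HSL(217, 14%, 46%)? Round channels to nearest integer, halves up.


H=217°, S=0.14, L=0.46
C = (1-|2L-1|)×S = (1-|-0.08|)×0.14 = 0.1288
H' = H/60 = 217/60 ≈ 3.6167; X = C×(1-|H' mod 2 - 1|) ≈ 0.0494
m = L - C/2 = 0.46 - 0.0644 = 0.3956
Sector ⌊H'⌋ = 3 → (R',G',B') = (0.0, ≈0.0494, 0.1288)
RGB = ((R'+m)×255, (G'+m)×255, (B'+m)×255) = (100.878, 113.4682, 133.722)
Round half up → RGB(101, 113, 134)


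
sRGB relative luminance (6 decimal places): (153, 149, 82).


Linearize each channel (sRGB transfer function): c = v/255; c_lin = c/12.92 if c ≤ 0.04045, else ((c+0.055)/1.055)^2.4
  R: 153/255 ≈ 0.600000 > 0.04045 → ((0.600000+0.055)/1.055)^2.4 ≈ 0.318547
  G: 149/255 ≈ 0.584314 > 0.04045 → ((0.584314+0.055)/1.055)^2.4 ≈ 0.300544
  B: 82/255 ≈ 0.321569 > 0.04045 → ((0.321569+0.055)/1.055)^2.4 ≈ 0.084376
R_lin = 0.318547, G_lin = 0.300544, B_lin = 0.084376
L = 0.2126×R + 0.7152×G + 0.0722×B
L = 0.2126×0.318547 + 0.7152×0.300544 + 0.0722×0.084376
L ≈ 0.288764


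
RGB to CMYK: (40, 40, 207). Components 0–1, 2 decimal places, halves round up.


R'=40/255≈0.1569, G'=40/255≈0.1569, B'=207/255≈0.8118
K = 1 - max(R',G',B') = 1 - 207/255 = 48/255 = 0.18823… → 0.19
(1-R'-K)/(1-K) simplifies to (max-R)/max with max = 207:
C = (207-40)/207 = 167/207 = 0.80676… → 0.81
M = (207-40)/207 = 167/207 = 0.80676… → 0.81
Y = (207-207)/207 = 0/207 = 0 → 0.00
= CMYK(0.81, 0.81, 0.00, 0.19)


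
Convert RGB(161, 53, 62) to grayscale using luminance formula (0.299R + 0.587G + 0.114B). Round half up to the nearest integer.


Gray = 0.299×R + 0.587×G + 0.114×B
Gray = 0.299×161 + 0.587×53 + 0.114×62
Gray = 48.139 + 31.111 + 7.068
Gray = 86.318 → round half up → 86
Gray = 86


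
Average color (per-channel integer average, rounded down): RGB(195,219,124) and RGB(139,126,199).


Midpoint: each channel = ⌊(C₁+C₂)/2⌋
R: ⌊(195+139)/2⌋ = 167
G: ⌊(219+126)/2⌋ = 172
B: ⌊(124+199)/2⌋ = 161
= RGB(167, 172, 161)


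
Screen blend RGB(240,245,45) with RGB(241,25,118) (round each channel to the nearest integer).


Screen: C = 255 - (255-A)×(255-B)/255, rounded to nearest integer
R: 255 - (255-240)×(255-241)/255 = 255 - 210/255 ≈ 255 - 0.824 = 254.176 → 254
G: 255 - (255-245)×(255-25)/255 = 255 - 2300/255 ≈ 255 - 9.020 = 245.980 → 246
B: 255 - (255-45)×(255-118)/255 = 255 - 28770/255 ≈ 255 - 112.824 = 142.176 → 142
= RGB(254, 246, 142)


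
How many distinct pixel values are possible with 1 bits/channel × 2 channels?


Total bits = 1 bits/channel × 2 channels = 2 bits
Distinct pixel values = 2^2
= 4 pixel values


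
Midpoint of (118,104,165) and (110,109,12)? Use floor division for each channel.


Midpoint: each channel = ⌊(C₁+C₂)/2⌋
R: ⌊(118+110)/2⌋ = 114
G: ⌊(104+109)/2⌋ = 106
B: ⌊(165+12)/2⌋ = 88
= RGB(114, 106, 88)


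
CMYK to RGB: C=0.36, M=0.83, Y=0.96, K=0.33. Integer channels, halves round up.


R = 255 × (1-C) × (1-K) = 255 × 0.64 × 0.67 = 109.344 → 109
G = 255 × (1-M) × (1-K) = 255 × 0.17 × 0.67 = 29.0445 → 29
B = 255 × (1-Y) × (1-K) = 255 × 0.04 × 0.67 = 6.834 → 7
= RGB(109, 29, 7)


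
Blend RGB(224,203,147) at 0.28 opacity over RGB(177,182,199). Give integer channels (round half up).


C = α×F + (1-α)×B, with 1-α = 0.72
R: 0.28×224 + 0.72×177 = 62.72 + 127.44 = 190.16 → 190
G: 0.28×203 + 0.72×182 = 56.84 + 131.04 = 187.88 → 188
B: 0.28×147 + 0.72×199 = 41.16 + 143.28 = 184.44 → 184
= RGB(190, 188, 184)


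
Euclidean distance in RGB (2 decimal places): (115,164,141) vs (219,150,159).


d = √[(R₁-R₂)² + (G₁-G₂)² + (B₁-B₂)²]
d = √[(115-219)² + (164-150)² + (141-159)²]
d = √[10816 + 196 + 324]
d = √11336
d ≈ 106.47


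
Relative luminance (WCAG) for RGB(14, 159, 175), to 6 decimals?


Linearize each channel (sRGB transfer function): c = v/255; c_lin = c/12.92 if c ≤ 0.04045, else ((c+0.055)/1.055)^2.4
  R: 14/255 ≈ 0.054902 > 0.04045 → ((0.054902+0.055)/1.055)^2.4 ≈ 0.004391
  G: 159/255 ≈ 0.623529 > 0.04045 → ((0.623529+0.055)/1.055)^2.4 ≈ 0.346704
  B: 175/255 ≈ 0.686275 > 0.04045 → ((0.686275+0.055)/1.055)^2.4 ≈ 0.428690
R_lin = 0.004391, G_lin = 0.346704, B_lin = 0.428690
L = 0.2126×R + 0.7152×G + 0.0722×B
L = 0.2126×0.004391 + 0.7152×0.346704 + 0.0722×0.428690
L ≈ 0.279848


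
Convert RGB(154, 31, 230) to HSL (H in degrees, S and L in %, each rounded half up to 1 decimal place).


Normalize: R'=154/255≈0.6039, G'=31/255≈0.1216, B'=230/255≈0.9020
Max=230/255, Min=31/255, Δ=Max-Min=199/255
L = (Max+Min)/2 = (230+31)/510 = 261/510 = 0.51176… → L = 51.2%
L > 0.5 → S = Δ/(2-Max-Min) = 199/(510-230-31) = 199/249 = 0.79919… → S = 79.9%
(the 1/255 factors cancel in S and H, so raw channel differences can be used)
Max is B' → H = 60 × ((R-G)/Δ + 4) = 60 × ((154-31)/199 + 4)
  123/199 + 4 = 0.6180… + 4 = 4.6180…
  H = 60 × 4.6180… = 277.085…° → H = 277.1°
= HSL(277.1°, 79.9%, 51.2%)


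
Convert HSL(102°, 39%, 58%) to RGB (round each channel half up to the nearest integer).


H=102°, S=0.39, L=0.58
C = (1-|2L-1|)×S = (1-|0.16|)×0.39 = 0.3276
H' = H/60 = 102/60 ≈ 1.7000; X = C×(1-|H' mod 2 - 1|) = 0.09828
m = L - C/2 = 0.58 - 0.1638 = 0.4162
Sector ⌊H'⌋ = 1 → (R',G',B') = (0.09828, 0.3276, 0.0)
RGB = ((R'+m)×255, (G'+m)×255, (B'+m)×255) = (131.1924, 189.669, 106.131)
Round half up → RGB(131, 190, 106)


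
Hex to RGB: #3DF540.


3D → 61 (R)
F5 → 245 (G)
40 → 64 (B)
= RGB(61, 245, 64)


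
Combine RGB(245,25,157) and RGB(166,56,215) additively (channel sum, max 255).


Additive: each channel = min(255, C₁+C₂)
R: 245+166 = 411 → 255
G: 25+56 = 81 → 81
B: 157+215 = 372 → 255
= RGB(255, 81, 255)


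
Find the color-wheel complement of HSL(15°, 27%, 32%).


Complement = opposite side of color wheel = hue + 180°
H' = (15 + 180) mod 360 = 195°
S and L unchanged.
= HSL(195°, 27%, 32%)


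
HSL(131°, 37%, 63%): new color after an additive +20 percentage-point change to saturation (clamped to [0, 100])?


Original S = 37%
Adjustment = +20 percentage points
New S = 37 + (20) = 57
Clamp to [0, 100] → 57
= HSL(131°, 57%, 63%)


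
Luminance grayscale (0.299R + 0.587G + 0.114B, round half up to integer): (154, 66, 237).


Gray = 0.299×R + 0.587×G + 0.114×B
Gray = 0.299×154 + 0.587×66 + 0.114×237
Gray = 46.046 + 38.742 + 27.018
Gray = 111.806 → round half up → 112
Gray = 112


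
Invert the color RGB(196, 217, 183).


Invert: (255-R, 255-G, 255-B)
R: 255-196 = 59
G: 255-217 = 38
B: 255-183 = 72
= RGB(59, 38, 72)


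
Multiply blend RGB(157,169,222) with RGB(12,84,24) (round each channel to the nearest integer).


Multiply: C = A×B/255, rounded to nearest integer
R: 157×12/255 = 1884/255 ≈ 7.388 → 7
G: 169×84/255 = 14196/255 ≈ 55.671 → 56
B: 222×24/255 = 5328/255 ≈ 20.894 → 21
= RGB(7, 56, 21)


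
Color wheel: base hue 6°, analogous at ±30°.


Base hue: 6°
Left analog: (6 - 30) mod 360 = 336°
Right analog: (6 + 30) mod 360 = 36°
Analogous hues = 336° and 36°


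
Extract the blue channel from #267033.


Color: #267033
R = 26 = 38
G = 70 = 112
B = 33 = 51
Blue = 51


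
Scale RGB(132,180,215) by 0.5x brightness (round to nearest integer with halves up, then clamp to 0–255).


Multiply each channel by 0.5, round half up, clamp to [0, 255]
R: 132×0.5 = 66
G: 180×0.5 = 90
B: 215×0.5 = 107.5 → round → 108
= RGB(66, 90, 108)


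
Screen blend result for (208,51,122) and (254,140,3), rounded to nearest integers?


Screen: C = 255 - (255-A)×(255-B)/255, rounded to nearest integer
R: 255 - (255-208)×(255-254)/255 = 255 - 47/255 ≈ 255 - 0.184 = 254.816 → 255
G: 255 - (255-51)×(255-140)/255 = 255 - 23460/255 ≈ 255 - 92.000 = 163.000 → 163
B: 255 - (255-122)×(255-3)/255 = 255 - 33516/255 ≈ 255 - 131.435 = 123.565 → 124
= RGB(255, 163, 124)


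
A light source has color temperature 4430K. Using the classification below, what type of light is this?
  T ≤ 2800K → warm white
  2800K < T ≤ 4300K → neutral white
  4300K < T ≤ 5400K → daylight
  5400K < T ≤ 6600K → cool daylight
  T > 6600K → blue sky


Temperature: 4430K
4300K < 4430K ≤ 5400K → daylight
Classification: daylight


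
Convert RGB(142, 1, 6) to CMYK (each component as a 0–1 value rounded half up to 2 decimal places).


R'=142/255≈0.5569, G'=1/255≈0.0039, B'=6/255≈0.0235
K = 1 - max(R',G',B') = 1 - 142/255 = 113/255 = 0.44313… → 0.44
(1-R'-K)/(1-K) simplifies to (max-R)/max with max = 142:
C = (142-142)/142 = 0/142 = 0 → 0.00
M = (142-1)/142 = 141/142 = 0.99295… → 0.99
Y = (142-6)/142 = 136/142 = 0.95774… → 0.96
= CMYK(0.00, 0.99, 0.96, 0.44)


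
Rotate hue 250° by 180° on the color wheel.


New hue = (H + rotation) mod 360
New hue = (250 + 180) mod 360
= 430 mod 360
= 70°


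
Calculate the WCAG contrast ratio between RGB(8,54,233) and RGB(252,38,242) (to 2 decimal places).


Linearize each sRGB channel c=v/255: c/12.92 if c ≤ 0.04045 else ((c+0.055)/1.055)^2.4
L = 0.2126×R_lin + 0.7152×G_lin + 0.0722×B_lin
Color 1 (8,54,233):
  R=8: 8/255≈0.0314 ≤ 0.04045 → 0.0314/12.92 ≈ 0.00243
  G=54: 54/255≈0.2118 > 0.04045 → ((0.2118+0.055)/1.055)^2.4 ≈ 0.03689
  B=233: 233/255≈0.9137 > 0.04045 → ((0.9137+0.055)/1.055)^2.4 ≈ 0.81485
  L1 = 0.2126×0.00243 + 0.7152×0.03689 + 0.0722×0.81485 ≈ 0.08573
Color 2 (252,38,242):
  R=252: 252/255≈0.9882 > 0.04045 → ((0.9882+0.055)/1.055)^2.4 ≈ 0.97345
  G=38: 38/255≈0.1490 > 0.04045 → ((0.1490+0.055)/1.055)^2.4 ≈ 0.01938
  B=242: 242/255≈0.9490 > 0.04045 → ((0.9490+0.055)/1.055)^2.4 ≈ 0.88792
  L2 = 0.2126×0.97345 + 0.7152×0.01938 + 0.0722×0.88792 ≈ 0.28492
Lighter = 0.28492, Darker = 0.08573
Ratio = (L_lighter + 0.05) / (L_darker + 0.05)
Ratio = (0.28492 + 0.05) / (0.08573 + 0.05) = 0.33492 / 0.13573 ≈ 2.4676
Ratio ≈ 2.47:1


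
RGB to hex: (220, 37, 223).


R = 220 → DC (hex)
G = 37 → 25 (hex)
B = 223 → DF (hex)
Hex = #DC25DF


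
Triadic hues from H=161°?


Triadic: equally spaced at 120° intervals
H1 = 161°
H2 = (161 + 120) mod 360 = 281°
H3 = (161 + 240) mod 360 = 41°
Triadic = 161°, 281°, 41°


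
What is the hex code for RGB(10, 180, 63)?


R = 10 → 0A (hex)
G = 180 → B4 (hex)
B = 63 → 3F (hex)
Hex = #0AB43F


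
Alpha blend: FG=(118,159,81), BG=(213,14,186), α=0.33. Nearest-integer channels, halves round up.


C = α×F + (1-α)×B, with 1-α = 0.67
R: 0.33×118 + 0.67×213 = 38.94 + 142.71 = 181.65 → 182
G: 0.33×159 + 0.67×14 = 52.47 + 9.38 = 61.85 → 62
B: 0.33×81 + 0.67×186 = 26.73 + 124.62 = 151.35 → 151
= RGB(182, 62, 151)


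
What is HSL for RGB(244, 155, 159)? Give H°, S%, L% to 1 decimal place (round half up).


Normalize: R'=244/255≈0.9569, G'=155/255≈0.6078, B'=159/255≈0.6235
Max=244/255, Min=155/255, Δ=Max-Min=89/255
L = (Max+Min)/2 = (244+155)/510 = 399/510 = 0.78235… → L = 78.2%
L > 0.5 → S = Δ/(2-Max-Min) = 89/(510-244-155) = 89/111 = 0.80180… → S = 80.2%
(the 1/255 factors cancel in S and H, so raw channel differences can be used)
Max is R' → H = 60 × (((G-B)/Δ) mod 6) = 60 × (((155-159)/89) mod 6)
  (-4)/89 = -0.0449…; negative, so add 6 → 5.9550…
  H = 60 × 5.9550… = 357.303…° → H = 357.3°
= HSL(357.3°, 80.2%, 78.2%)


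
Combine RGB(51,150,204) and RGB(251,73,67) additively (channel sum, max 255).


Additive: each channel = min(255, C₁+C₂)
R: 51+251 = 302 → 255
G: 150+73 = 223 → 223
B: 204+67 = 271 → 255
= RGB(255, 223, 255)


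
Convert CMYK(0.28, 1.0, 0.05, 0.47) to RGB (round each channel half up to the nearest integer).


R = 255 × (1-C) × (1-K) = 255 × 0.72 × 0.53 = 97.308 → 97
G = 255 × (1-M) × (1-K) = 255 × 0.00 × 0.53 = 0
B = 255 × (1-Y) × (1-K) = 255 × 0.95 × 0.53 = 128.3925 → 128
= RGB(97, 0, 128)


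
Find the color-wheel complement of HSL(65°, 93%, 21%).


Complement = opposite side of color wheel = hue + 180°
H' = (65 + 180) mod 360 = 245°
S and L unchanged.
= HSL(245°, 93%, 21%)


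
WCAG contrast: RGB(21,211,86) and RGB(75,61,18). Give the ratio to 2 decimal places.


Linearize each sRGB channel c=v/255: c/12.92 if c ≤ 0.04045 else ((c+0.055)/1.055)^2.4
L = 0.2126×R_lin + 0.7152×G_lin + 0.0722×B_lin
Color 1 (21,211,86):
  R=21: 21/255≈0.0824 > 0.04045 → ((0.0824+0.055)/1.055)^2.4 ≈ 0.00750
  G=211: 211/255≈0.8275 > 0.04045 → ((0.8275+0.055)/1.055)^2.4 ≈ 0.65141
  B=86: 86/255≈0.3373 > 0.04045 → ((0.3373+0.055)/1.055)^2.4 ≈ 0.09306
  L1 = 0.2126×0.00750 + 0.7152×0.65141 + 0.0722×0.09306 ≈ 0.47420
Color 2 (75,61,18):
  R=75: 75/255≈0.2941 > 0.04045 → ((0.2941+0.055)/1.055)^2.4 ≈ 0.07036
  G=61: 61/255≈0.2392 > 0.04045 → ((0.2392+0.055)/1.055)^2.4 ≈ 0.04667
  B=18: 18/255≈0.0706 > 0.04045 → ((0.0706+0.055)/1.055)^2.4 ≈ 0.00605
  L2 = 0.2126×0.07036 + 0.7152×0.04667 + 0.0722×0.00605 ≈ 0.04877
Lighter = 0.47420, Darker = 0.04877
Ratio = (L_lighter + 0.05) / (L_darker + 0.05)
Ratio = (0.47420 + 0.05) / (0.04877 + 0.05) = 0.52420 / 0.09877 ≈ 5.3073
Ratio ≈ 5.31:1


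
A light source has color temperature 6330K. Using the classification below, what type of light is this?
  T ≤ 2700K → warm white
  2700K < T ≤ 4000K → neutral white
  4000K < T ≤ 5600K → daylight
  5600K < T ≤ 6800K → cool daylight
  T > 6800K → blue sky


Temperature: 6330K
5600K < 6330K ≤ 6800K → cool daylight
Classification: cool daylight


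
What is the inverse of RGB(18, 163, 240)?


Invert: (255-R, 255-G, 255-B)
R: 255-18 = 237
G: 255-163 = 92
B: 255-240 = 15
= RGB(237, 92, 15)


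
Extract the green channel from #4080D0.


Color: #4080D0
R = 40 = 64
G = 80 = 128
B = D0 = 208
Green = 128


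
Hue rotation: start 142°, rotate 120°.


New hue = (H + rotation) mod 360
New hue = (142 + 120) mod 360
= 262 mod 360
= 262°


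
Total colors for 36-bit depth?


Colors = 2^bits = 2^36
= 68,719,476,736 colors


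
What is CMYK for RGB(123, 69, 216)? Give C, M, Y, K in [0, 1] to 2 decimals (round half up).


R'=123/255≈0.4824, G'=69/255≈0.2706, B'=216/255≈0.8471
K = 1 - max(R',G',B') = 1 - 216/255 = 39/255 = 0.15294… → 0.15
(1-R'-K)/(1-K) simplifies to (max-R)/max with max = 216:
C = (216-123)/216 = 93/216 = 0.43055… → 0.43
M = (216-69)/216 = 147/216 = 0.68055… → 0.68
Y = (216-216)/216 = 0/216 = 0 → 0.00
= CMYK(0.43, 0.68, 0.00, 0.15)


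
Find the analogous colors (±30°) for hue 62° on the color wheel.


Base hue: 62°
Left analog: (62 - 30) mod 360 = 32°
Right analog: (62 + 30) mod 360 = 92°
Analogous hues = 32° and 92°


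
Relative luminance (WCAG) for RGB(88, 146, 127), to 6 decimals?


Linearize each channel (sRGB transfer function): c = v/255; c_lin = c/12.92 if c ≤ 0.04045, else ((c+0.055)/1.055)^2.4
  R: 88/255 ≈ 0.345098 > 0.04045 → ((0.345098+0.055)/1.055)^2.4 ≈ 0.097587
  G: 146/255 ≈ 0.572549 > 0.04045 → ((0.572549+0.055)/1.055)^2.4 ≈ 0.287441
  B: 127/255 ≈ 0.498039 > 0.04045 → ((0.498039+0.055)/1.055)^2.4 ≈ 0.212231
R_lin = 0.097587, G_lin = 0.287441, B_lin = 0.212231
L = 0.2126×R + 0.7152×G + 0.0722×B
L = 0.2126×0.097587 + 0.7152×0.287441 + 0.0722×0.212231
L ≈ 0.241648


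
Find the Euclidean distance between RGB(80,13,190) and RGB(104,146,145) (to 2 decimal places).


d = √[(R₁-R₂)² + (G₁-G₂)² + (B₁-B₂)²]
d = √[(80-104)² + (13-146)² + (190-145)²]
d = √[576 + 17689 + 2025]
d = √20290
d ≈ 142.44


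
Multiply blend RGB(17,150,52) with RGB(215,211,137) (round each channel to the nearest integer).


Multiply: C = A×B/255, rounded to nearest integer
R: 17×215/255 = 3655/255 ≈ 14.333 → 14
G: 150×211/255 = 31650/255 ≈ 124.118 → 124
B: 52×137/255 = 7124/255 ≈ 27.937 → 28
= RGB(14, 124, 28)


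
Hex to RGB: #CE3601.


CE → 206 (R)
36 → 54 (G)
01 → 1 (B)
= RGB(206, 54, 1)


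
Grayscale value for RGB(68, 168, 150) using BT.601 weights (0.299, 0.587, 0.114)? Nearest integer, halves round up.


Gray = 0.299×R + 0.587×G + 0.114×B
Gray = 0.299×68 + 0.587×168 + 0.114×150
Gray = 20.332 + 98.616 + 17.100
Gray = 136.048 → round half up → 136
Gray = 136


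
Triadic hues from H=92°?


Triadic: equally spaced at 120° intervals
H1 = 92°
H2 = (92 + 120) mod 360 = 212°
H3 = (92 + 240) mod 360 = 332°
Triadic = 92°, 212°, 332°


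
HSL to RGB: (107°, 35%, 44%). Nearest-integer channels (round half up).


H=107°, S=0.35, L=0.44
C = (1-|2L-1|)×S = (1-|-0.12|)×0.35 = 0.308
H' = H/60 = 107/60 ≈ 1.7833; X = C×(1-|H' mod 2 - 1|) ≈ 0.0667
m = L - C/2 = 0.44 - 0.154 = 0.286
Sector ⌊H'⌋ = 1 → (R',G',B') = (≈0.0667, 0.308, 0.0)
RGB = ((R'+m)×255, (G'+m)×255, (B'+m)×255) = (89.947, 151.47, 72.93)
Round half up → RGB(90, 151, 73)


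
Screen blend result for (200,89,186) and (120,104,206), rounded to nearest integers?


Screen: C = 255 - (255-A)×(255-B)/255, rounded to nearest integer
R: 255 - (255-200)×(255-120)/255 = 255 - 7425/255 ≈ 255 - 29.118 = 225.882 → 226
G: 255 - (255-89)×(255-104)/255 = 255 - 25066/255 ≈ 255 - 98.298 = 156.702 → 157
B: 255 - (255-186)×(255-206)/255 = 255 - 3381/255 ≈ 255 - 13.259 = 241.741 → 242
= RGB(226, 157, 242)


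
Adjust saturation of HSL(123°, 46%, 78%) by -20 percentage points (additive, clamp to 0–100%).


Original S = 46%
Adjustment = -20 percentage points
New S = 46 + (-20) = 26
Clamp to [0, 100] → 26
= HSL(123°, 26%, 78%)


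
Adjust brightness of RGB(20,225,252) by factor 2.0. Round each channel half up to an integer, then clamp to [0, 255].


Multiply each channel by 2.0, round half up, clamp to [0, 255]
R: 20×2.0 = 40
G: 225×2.0 = 450 → clamp → 255
B: 252×2.0 = 504 → clamp → 255
= RGB(40, 255, 255)


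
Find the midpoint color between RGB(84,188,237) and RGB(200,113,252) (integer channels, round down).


Midpoint: each channel = ⌊(C₁+C₂)/2⌋
R: ⌊(84+200)/2⌋ = 142
G: ⌊(188+113)/2⌋ = 150
B: ⌊(237+252)/2⌋ = 244
= RGB(142, 150, 244)


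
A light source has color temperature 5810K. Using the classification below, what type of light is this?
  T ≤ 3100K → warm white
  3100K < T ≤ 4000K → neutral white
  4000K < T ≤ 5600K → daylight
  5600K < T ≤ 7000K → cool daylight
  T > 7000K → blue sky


Temperature: 5810K
5600K < 5810K ≤ 7000K → cool daylight
Classification: cool daylight


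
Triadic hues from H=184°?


Triadic: equally spaced at 120° intervals
H1 = 184°
H2 = (184 + 120) mod 360 = 304°
H3 = (184 + 240) mod 360 = 64°
Triadic = 184°, 304°, 64°


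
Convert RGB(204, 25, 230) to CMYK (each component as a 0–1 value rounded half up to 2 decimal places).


R'=204/255≈0.8000, G'=25/255≈0.0980, B'=230/255≈0.9020
K = 1 - max(R',G',B') = 1 - 230/255 = 25/255 = 0.09803… → 0.10
(1-R'-K)/(1-K) simplifies to (max-R)/max with max = 230:
C = (230-204)/230 = 26/230 = 0.11304… → 0.11
M = (230-25)/230 = 205/230 = 0.89130… → 0.89
Y = (230-230)/230 = 0/230 = 0 → 0.00
= CMYK(0.11, 0.89, 0.00, 0.10)


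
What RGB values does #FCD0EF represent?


FC → 252 (R)
D0 → 208 (G)
EF → 239 (B)
= RGB(252, 208, 239)


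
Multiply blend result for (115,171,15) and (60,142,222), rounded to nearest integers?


Multiply: C = A×B/255, rounded to nearest integer
R: 115×60/255 = 6900/255 ≈ 27.059 → 27
G: 171×142/255 = 24282/255 ≈ 95.224 → 95
B: 15×222/255 = 3330/255 ≈ 13.059 → 13
= RGB(27, 95, 13)


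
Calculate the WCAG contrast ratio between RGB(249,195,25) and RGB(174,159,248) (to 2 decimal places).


Linearize each sRGB channel c=v/255: c/12.92 if c ≤ 0.04045 else ((c+0.055)/1.055)^2.4
L = 0.2126×R_lin + 0.7152×G_lin + 0.0722×B_lin
Color 1 (249,195,25):
  R=249: 249/255≈0.9765 > 0.04045 → ((0.9765+0.055)/1.055)^2.4 ≈ 0.94731
  G=195: 195/255≈0.7647 > 0.04045 → ((0.7647+0.055)/1.055)^2.4 ≈ 0.54572
  B=25: 25/255≈0.0980 > 0.04045 → ((0.0980+0.055)/1.055)^2.4 ≈ 0.00972
  L1 = 0.2126×0.94731 + 0.7152×0.54572 + 0.0722×0.00972 ≈ 0.59240
Color 2 (174,159,248):
  R=174: 174/255≈0.6824 > 0.04045 → ((0.6824+0.055)/1.055)^2.4 ≈ 0.42327
  G=159: 159/255≈0.6235 > 0.04045 → ((0.6235+0.055)/1.055)^2.4 ≈ 0.34670
  B=248: 248/255≈0.9725 > 0.04045 → ((0.9725+0.055)/1.055)^2.4 ≈ 0.93869
  L2 = 0.2126×0.42327 + 0.7152×0.34670 + 0.0722×0.93869 ≈ 0.40572
Lighter = 0.59240, Darker = 0.40572
Ratio = (L_lighter + 0.05) / (L_darker + 0.05)
Ratio = (0.59240 + 0.05) / (0.40572 + 0.05) = 0.64240 / 0.45572 ≈ 1.4096
Ratio ≈ 1.41:1


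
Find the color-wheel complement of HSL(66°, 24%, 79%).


Complement = opposite side of color wheel = hue + 180°
H' = (66 + 180) mod 360 = 246°
S and L unchanged.
= HSL(246°, 24%, 79%)


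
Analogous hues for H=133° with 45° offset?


Base hue: 133°
Left analog: (133 - 45) mod 360 = 88°
Right analog: (133 + 45) mod 360 = 178°
Analogous hues = 88° and 178°


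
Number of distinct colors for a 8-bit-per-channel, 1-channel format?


Total bits = 8 bits/channel × 1 channels = 8 bits
Distinct colors = 2^8
= 256 colors


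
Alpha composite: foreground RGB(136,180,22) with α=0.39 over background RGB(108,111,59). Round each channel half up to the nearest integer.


C = α×F + (1-α)×B, with 1-α = 0.61
R: 0.39×136 + 0.61×108 = 53.04 + 65.88 = 118.92 → 119
G: 0.39×180 + 0.61×111 = 70.20 + 67.71 = 137.91 → 138
B: 0.39×22 + 0.61×59 = 8.58 + 35.99 = 44.57 → 45
= RGB(119, 138, 45)


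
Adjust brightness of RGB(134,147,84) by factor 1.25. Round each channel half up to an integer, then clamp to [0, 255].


Multiply each channel by 1.25, round half up, clamp to [0, 255]
R: 134×1.25 = 167.5 → round → 168
G: 147×1.25 = 183.75 → round → 184
B: 84×1.25 = 105
= RGB(168, 184, 105)


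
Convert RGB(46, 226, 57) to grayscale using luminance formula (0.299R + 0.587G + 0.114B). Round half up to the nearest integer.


Gray = 0.299×R + 0.587×G + 0.114×B
Gray = 0.299×46 + 0.587×226 + 0.114×57
Gray = 13.754 + 132.662 + 6.498
Gray = 152.914 → round half up → 153
Gray = 153


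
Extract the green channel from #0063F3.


Color: #0063F3
R = 00 = 0
G = 63 = 99
B = F3 = 243
Green = 99


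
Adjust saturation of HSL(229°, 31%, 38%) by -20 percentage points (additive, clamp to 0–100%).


Original S = 31%
Adjustment = -20 percentage points
New S = 31 + (-20) = 11
Clamp to [0, 100] → 11
= HSL(229°, 11%, 38%)


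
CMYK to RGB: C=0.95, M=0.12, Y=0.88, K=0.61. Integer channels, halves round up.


R = 255 × (1-C) × (1-K) = 255 × 0.05 × 0.39 = 4.9725 → 5
G = 255 × (1-M) × (1-K) = 255 × 0.88 × 0.39 = 87.516 → 88
B = 255 × (1-Y) × (1-K) = 255 × 0.12 × 0.39 = 11.934 → 12
= RGB(5, 88, 12)


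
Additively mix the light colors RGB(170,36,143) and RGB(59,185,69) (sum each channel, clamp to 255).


Additive: each channel = min(255, C₁+C₂)
R: 170+59 = 229 → 229
G: 36+185 = 221 → 221
B: 143+69 = 212 → 212
= RGB(229, 221, 212)


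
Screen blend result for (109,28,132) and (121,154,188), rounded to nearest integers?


Screen: C = 255 - (255-A)×(255-B)/255, rounded to nearest integer
R: 255 - (255-109)×(255-121)/255 = 255 - 19564/255 ≈ 255 - 76.722 = 178.278 → 178
G: 255 - (255-28)×(255-154)/255 = 255 - 22927/255 ≈ 255 - 89.910 = 165.090 → 165
B: 255 - (255-132)×(255-188)/255 = 255 - 8241/255 ≈ 255 - 32.318 = 222.682 → 223
= RGB(178, 165, 223)


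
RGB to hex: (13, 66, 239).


R = 13 → 0D (hex)
G = 66 → 42 (hex)
B = 239 → EF (hex)
Hex = #0D42EF


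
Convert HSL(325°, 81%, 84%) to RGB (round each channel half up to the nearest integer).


H=325°, S=0.81, L=0.84
C = (1-|2L-1|)×S = (1-|0.68|)×0.81 = 0.2592
H' = H/60 = 325/60 ≈ 5.4167; X = C×(1-|H' mod 2 - 1|) = 0.1512
m = L - C/2 = 0.84 - 0.1296 = 0.7104
Sector ⌊H'⌋ = 5 → (R',G',B') = (0.2592, 0.0, 0.1512)
RGB = ((R'+m)×255, (G'+m)×255, (B'+m)×255) = (247.248, 181.152, 219.708)
Round half up → RGB(247, 181, 220)


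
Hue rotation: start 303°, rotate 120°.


New hue = (H + rotation) mod 360
New hue = (303 + 120) mod 360
= 423 mod 360
= 63°


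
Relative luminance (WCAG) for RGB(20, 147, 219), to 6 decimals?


Linearize each channel (sRGB transfer function): c = v/255; c_lin = c/12.92 if c ≤ 0.04045, else ((c+0.055)/1.055)^2.4
  R: 20/255 ≈ 0.078431 > 0.04045 → ((0.078431+0.055)/1.055)^2.4 ≈ 0.006995
  G: 147/255 ≈ 0.576471 > 0.04045 → ((0.576471+0.055)/1.055)^2.4 ≈ 0.291771
  B: 219/255 ≈ 0.858824 > 0.04045 → ((0.858824+0.055)/1.055)^2.4 ≈ 0.708376
R_lin = 0.006995, G_lin = 0.291771, B_lin = 0.708376
L = 0.2126×R + 0.7152×G + 0.0722×B
L = 0.2126×0.006995 + 0.7152×0.291771 + 0.0722×0.708376
L ≈ 0.261306


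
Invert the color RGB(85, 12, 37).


Invert: (255-R, 255-G, 255-B)
R: 255-85 = 170
G: 255-12 = 243
B: 255-37 = 218
= RGB(170, 243, 218)


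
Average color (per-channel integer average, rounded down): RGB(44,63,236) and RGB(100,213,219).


Midpoint: each channel = ⌊(C₁+C₂)/2⌋
R: ⌊(44+100)/2⌋ = 72
G: ⌊(63+213)/2⌋ = 138
B: ⌊(236+219)/2⌋ = 227
= RGB(72, 138, 227)


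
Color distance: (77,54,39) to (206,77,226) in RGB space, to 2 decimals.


d = √[(R₁-R₂)² + (G₁-G₂)² + (B₁-B₂)²]
d = √[(77-206)² + (54-77)² + (39-226)²]
d = √[16641 + 529 + 34969]
d = √52139
d ≈ 228.34


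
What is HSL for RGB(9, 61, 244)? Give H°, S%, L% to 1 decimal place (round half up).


Normalize: R'=9/255≈0.0353, G'=61/255≈0.2392, B'=244/255≈0.9569
Max=244/255, Min=9/255, Δ=Max-Min=235/255
L = (Max+Min)/2 = (244+9)/510 = 253/510 = 0.49607… → L = 49.6%
L ≤ 0.5 → S = Δ/(Max+Min) = 235/(244+9) = 235/253 = 0.92885… → S = 92.9%
(the 1/255 factors cancel in S and H, so raw channel differences can be used)
Max is B' → H = 60 × ((R-G)/Δ + 4) = 60 × ((9-61)/235 + 4)
  -52/235 + 4 = -0.2212… + 4 = 3.7787…
  H = 60 × 3.7787… = 226.723…° → H = 226.7°
= HSL(226.7°, 92.9%, 49.6%)


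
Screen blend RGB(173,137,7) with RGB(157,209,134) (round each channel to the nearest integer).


Screen: C = 255 - (255-A)×(255-B)/255, rounded to nearest integer
R: 255 - (255-173)×(255-157)/255 = 255 - 8036/255 ≈ 255 - 31.514 = 223.486 → 223
G: 255 - (255-137)×(255-209)/255 = 255 - 5428/255 ≈ 255 - 21.286 = 233.714 → 234
B: 255 - (255-7)×(255-134)/255 = 255 - 30008/255 ≈ 255 - 117.678 = 137.322 → 137
= RGB(223, 234, 137)


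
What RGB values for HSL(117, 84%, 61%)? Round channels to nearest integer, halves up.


H=117°, S=0.84, L=0.61
C = (1-|2L-1|)×S = (1-|0.22|)×0.84 = 0.6552
H' = H/60 = 117/60 ≈ 1.9500; X = C×(1-|H' mod 2 - 1|) = 0.03276
m = L - C/2 = 0.61 - 0.3276 = 0.2824
Sector ⌊H'⌋ = 1 → (R',G',B') = (0.03276, 0.6552, 0.0)
RGB = ((R'+m)×255, (G'+m)×255, (B'+m)×255) = (80.3658, 239.088, 72.012)
Round half up → RGB(80, 239, 72)


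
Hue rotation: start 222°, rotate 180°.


New hue = (H + rotation) mod 360
New hue = (222 + 180) mod 360
= 402 mod 360
= 42°


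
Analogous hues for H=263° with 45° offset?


Base hue: 263°
Left analog: (263 - 45) mod 360 = 218°
Right analog: (263 + 45) mod 360 = 308°
Analogous hues = 218° and 308°


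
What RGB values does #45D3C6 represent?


45 → 69 (R)
D3 → 211 (G)
C6 → 198 (B)
= RGB(69, 211, 198)


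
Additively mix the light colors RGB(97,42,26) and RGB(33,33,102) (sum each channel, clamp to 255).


Additive: each channel = min(255, C₁+C₂)
R: 97+33 = 130 → 130
G: 42+33 = 75 → 75
B: 26+102 = 128 → 128
= RGB(130, 75, 128)


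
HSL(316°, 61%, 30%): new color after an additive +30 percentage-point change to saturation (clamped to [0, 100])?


Original S = 61%
Adjustment = +30 percentage points
New S = 61 + (30) = 91
Clamp to [0, 100] → 91
= HSL(316°, 91%, 30%)


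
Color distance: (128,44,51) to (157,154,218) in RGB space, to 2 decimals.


d = √[(R₁-R₂)² + (G₁-G₂)² + (B₁-B₂)²]
d = √[(128-157)² + (44-154)² + (51-218)²]
d = √[841 + 12100 + 27889]
d = √40830
d ≈ 202.06


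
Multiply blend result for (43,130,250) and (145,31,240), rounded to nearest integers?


Multiply: C = A×B/255, rounded to nearest integer
R: 43×145/255 = 6235/255 ≈ 24.451 → 24
G: 130×31/255 = 4030/255 ≈ 15.804 → 16
B: 250×240/255 = 60000/255 ≈ 235.294 → 235
= RGB(24, 16, 235)


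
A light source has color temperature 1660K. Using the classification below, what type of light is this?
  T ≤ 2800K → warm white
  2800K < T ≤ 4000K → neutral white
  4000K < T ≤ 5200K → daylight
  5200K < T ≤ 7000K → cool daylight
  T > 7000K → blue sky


Temperature: 1660K
1660K ≤ 2800K → warm white
Classification: warm white


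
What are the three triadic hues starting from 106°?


Triadic: equally spaced at 120° intervals
H1 = 106°
H2 = (106 + 120) mod 360 = 226°
H3 = (106 + 240) mod 360 = 346°
Triadic = 106°, 226°, 346°


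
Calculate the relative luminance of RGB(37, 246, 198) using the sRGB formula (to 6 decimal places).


Linearize each channel (sRGB transfer function): c = v/255; c_lin = c/12.92 if c ≤ 0.04045, else ((c+0.055)/1.055)^2.4
  R: 37/255 ≈ 0.145098 > 0.04045 → ((0.145098+0.055)/1.055)^2.4 ≈ 0.018500
  G: 246/255 ≈ 0.964706 > 0.04045 → ((0.964706+0.055)/1.055)^2.4 ≈ 0.921582
  B: 198/255 ≈ 0.776471 > 0.04045 → ((0.776471+0.055)/1.055)^2.4 ≈ 0.564712
R_lin = 0.018500, G_lin = 0.921582, B_lin = 0.564712
L = 0.2126×R + 0.7152×G + 0.0722×B
L = 0.2126×0.018500 + 0.7152×0.921582 + 0.0722×0.564712
L ≈ 0.703821


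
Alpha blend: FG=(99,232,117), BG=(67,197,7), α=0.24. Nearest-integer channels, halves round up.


C = α×F + (1-α)×B, with 1-α = 0.76
R: 0.24×99 + 0.76×67 = 23.76 + 50.92 = 74.68 → 75
G: 0.24×232 + 0.76×197 = 55.68 + 149.72 = 205.40 → 205
B: 0.24×117 + 0.76×7 = 28.08 + 5.32 = 33.40 → 33
= RGB(75, 205, 33)


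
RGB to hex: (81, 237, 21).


R = 81 → 51 (hex)
G = 237 → ED (hex)
B = 21 → 15 (hex)
Hex = #51ED15


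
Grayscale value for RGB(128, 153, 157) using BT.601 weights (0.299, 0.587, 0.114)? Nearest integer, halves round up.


Gray = 0.299×R + 0.587×G + 0.114×B
Gray = 0.299×128 + 0.587×153 + 0.114×157
Gray = 38.272 + 89.811 + 17.898
Gray = 145.981 → round half up → 146
Gray = 146


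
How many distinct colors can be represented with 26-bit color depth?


Colors = 2^bits = 2^26
= 67,108,864 colors


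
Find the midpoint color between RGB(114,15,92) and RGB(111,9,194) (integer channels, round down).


Midpoint: each channel = ⌊(C₁+C₂)/2⌋
R: ⌊(114+111)/2⌋ = 112
G: ⌊(15+9)/2⌋ = 12
B: ⌊(92+194)/2⌋ = 143
= RGB(112, 12, 143)


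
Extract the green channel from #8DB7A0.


Color: #8DB7A0
R = 8D = 141
G = B7 = 183
B = A0 = 160
Green = 183


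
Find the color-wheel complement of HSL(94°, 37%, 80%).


Complement = opposite side of color wheel = hue + 180°
H' = (94 + 180) mod 360 = 274°
S and L unchanged.
= HSL(274°, 37%, 80%)


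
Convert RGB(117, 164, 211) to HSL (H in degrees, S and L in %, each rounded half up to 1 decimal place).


Normalize: R'=117/255≈0.4588, G'=164/255≈0.6431, B'=211/255≈0.8275
Max=211/255, Min=117/255, Δ=Max-Min=94/255
L = (Max+Min)/2 = (211+117)/510 = 328/510 = 0.64313… → L = 64.3%
L > 0.5 → S = Δ/(2-Max-Min) = 94/(510-211-117) = 94/182 = 0.51648… → S = 51.6%
(the 1/255 factors cancel in S and H, so raw channel differences can be used)
Max is B' → H = 60 × ((R-G)/Δ + 4) = 60 × ((117-164)/94 + 4)
  -47/94 + 4 = -0.5 + 4 = 3.5
  H = 60 × 3.5 = 210° → H = 210.0°
= HSL(210.0°, 51.6%, 64.3%)


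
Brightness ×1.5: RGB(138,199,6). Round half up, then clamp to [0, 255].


Multiply each channel by 1.5, round half up, clamp to [0, 255]
R: 138×1.5 = 207
G: 199×1.5 = 298.5 → round → 299 → clamp → 255
B: 6×1.5 = 9
= RGB(207, 255, 9)


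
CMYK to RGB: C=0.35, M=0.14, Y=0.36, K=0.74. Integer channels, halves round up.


R = 255 × (1-C) × (1-K) = 255 × 0.65 × 0.26 = 43.095 → 43
G = 255 × (1-M) × (1-K) = 255 × 0.86 × 0.26 = 57.018 → 57
B = 255 × (1-Y) × (1-K) = 255 × 0.64 × 0.26 = 42.432 → 42
= RGB(43, 57, 42)


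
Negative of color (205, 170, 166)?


Invert: (255-R, 255-G, 255-B)
R: 255-205 = 50
G: 255-170 = 85
B: 255-166 = 89
= RGB(50, 85, 89)


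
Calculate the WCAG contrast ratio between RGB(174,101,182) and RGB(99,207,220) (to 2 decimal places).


Linearize each sRGB channel c=v/255: c/12.92 if c ≤ 0.04045 else ((c+0.055)/1.055)^2.4
L = 0.2126×R_lin + 0.7152×G_lin + 0.0722×B_lin
Color 1 (174,101,182):
  R=174: 174/255≈0.6824 > 0.04045 → ((0.6824+0.055)/1.055)^2.4 ≈ 0.42327
  G=101: 101/255≈0.3961 > 0.04045 → ((0.3961+0.055)/1.055)^2.4 ≈ 0.13014
  B=182: 182/255≈0.7137 > 0.04045 → ((0.7137+0.055)/1.055)^2.4 ≈ 0.46778
  L1 = 0.2126×0.42327 + 0.7152×0.13014 + 0.0722×0.46778 ≈ 0.21683
Color 2 (99,207,220):
  R=99: 99/255≈0.3882 > 0.04045 → ((0.3882+0.055)/1.055)^2.4 ≈ 0.12477
  G=207: 207/255≈0.8118 > 0.04045 → ((0.8118+0.055)/1.055)^2.4 ≈ 0.62396
  B=220: 220/255≈0.8627 > 0.04045 → ((0.8627+0.055)/1.055)^2.4 ≈ 0.71569
  L2 = 0.2126×0.12477 + 0.7152×0.62396 + 0.0722×0.71569 ≈ 0.52446
Lighter = 0.52446, Darker = 0.21683
Ratio = (L_lighter + 0.05) / (L_darker + 0.05)
Ratio = (0.52446 + 0.05) / (0.21683 + 0.05) = 0.57446 / 0.26683 ≈ 2.1529
Ratio ≈ 2.15:1


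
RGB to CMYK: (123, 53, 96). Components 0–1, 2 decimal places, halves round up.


R'=123/255≈0.4824, G'=53/255≈0.2078, B'=96/255≈0.3765
K = 1 - max(R',G',B') = 1 - 123/255 = 132/255 = 0.51764… → 0.52
(1-R'-K)/(1-K) simplifies to (max-R)/max with max = 123:
C = (123-123)/123 = 0/123 = 0 → 0.00
M = (123-53)/123 = 70/123 = 0.56910… → 0.57
Y = (123-96)/123 = 27/123 = 0.21951… → 0.22
= CMYK(0.00, 0.57, 0.22, 0.52)


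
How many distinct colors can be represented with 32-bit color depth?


Colors = 2^bits = 2^32
= 4,294,967,296 colors


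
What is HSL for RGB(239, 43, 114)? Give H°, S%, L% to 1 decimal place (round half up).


Normalize: R'=239/255≈0.9373, G'=43/255≈0.1686, B'=114/255≈0.4471
Max=239/255, Min=43/255, Δ=Max-Min=196/255
L = (Max+Min)/2 = (239+43)/510 = 282/510 = 0.55294… → L = 55.3%
L > 0.5 → S = Δ/(2-Max-Min) = 196/(510-239-43) = 196/228 = 0.85964… → S = 86.0%
(the 1/255 factors cancel in S and H, so raw channel differences can be used)
Max is R' → H = 60 × (((G-B)/Δ) mod 6) = 60 × (((43-114)/196) mod 6)
  (-71)/196 = -0.3622…; negative, so add 6 → 5.6377…
  H = 60 × 5.6377… = 338.265…° → H = 338.3°
= HSL(338.3°, 86.0%, 55.3%)


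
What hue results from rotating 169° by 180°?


New hue = (H + rotation) mod 360
New hue = (169 + 180) mod 360
= 349 mod 360
= 349°


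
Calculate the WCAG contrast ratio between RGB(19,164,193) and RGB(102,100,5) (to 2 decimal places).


Linearize each sRGB channel c=v/255: c/12.92 if c ≤ 0.04045 else ((c+0.055)/1.055)^2.4
L = 0.2126×R_lin + 0.7152×G_lin + 0.0722×B_lin
Color 1 (19,164,193):
  R=19: 19/255≈0.0745 > 0.04045 → ((0.0745+0.055)/1.055)^2.4 ≈ 0.00651
  G=164: 164/255≈0.6431 > 0.04045 → ((0.6431+0.055)/1.055)^2.4 ≈ 0.37124
  B=193: 193/255≈0.7569 > 0.04045 → ((0.7569+0.055)/1.055)^2.4 ≈ 0.53328
  L1 = 0.2126×0.00651 + 0.7152×0.37124 + 0.0722×0.53328 ≈ 0.30540
Color 2 (102,100,5):
  R=102: 102/255≈0.4000 > 0.04045 → ((0.4000+0.055)/1.055)^2.4 ≈ 0.13287
  G=100: 100/255≈0.3922 > 0.04045 → ((0.3922+0.055)/1.055)^2.4 ≈ 0.12744
  B=5: 5/255≈0.0196 ≤ 0.04045 → 0.0196/12.92 ≈ 0.00152
  L2 = 0.2126×0.13287 + 0.7152×0.12744 + 0.0722×0.00152 ≈ 0.11950
Lighter = 0.30540, Darker = 0.11950
Ratio = (L_lighter + 0.05) / (L_darker + 0.05)
Ratio = (0.30540 + 0.05) / (0.11950 + 0.05) = 0.35540 / 0.16950 ≈ 2.0967
Ratio ≈ 2.10:1
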